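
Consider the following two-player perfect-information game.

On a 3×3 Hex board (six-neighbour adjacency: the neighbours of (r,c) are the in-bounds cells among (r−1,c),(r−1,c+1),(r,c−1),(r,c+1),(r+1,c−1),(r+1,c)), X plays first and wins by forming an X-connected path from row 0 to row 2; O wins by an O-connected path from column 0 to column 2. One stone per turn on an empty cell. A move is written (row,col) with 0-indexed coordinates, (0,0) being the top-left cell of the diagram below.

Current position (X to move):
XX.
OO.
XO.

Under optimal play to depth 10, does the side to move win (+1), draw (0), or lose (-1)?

value(XX./OO./XO., X) = -1

p1 X@[XX./OO./XO.]: (0,2)[XXX/OO./XO.]-1* (1,2)[XX./OOX/XO.]-1 (2,2)[XX./OO./XOX]-1
p2 O@[XXX/OO./XO.]: (1,2)[XXX/OOO/XO.]+1* (2,2)[XXX/OO./XOO]+1
p3 X@[XXX/OOO/XO.] terminal -1; root [XX./OO./XO.] d10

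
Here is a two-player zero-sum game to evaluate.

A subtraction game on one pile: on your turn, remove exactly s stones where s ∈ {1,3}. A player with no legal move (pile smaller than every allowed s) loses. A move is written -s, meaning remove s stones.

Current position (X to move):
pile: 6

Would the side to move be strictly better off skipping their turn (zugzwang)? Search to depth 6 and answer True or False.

zugzwang(6, X) = True

[6] X move#1: -1:-1/5*, -3:-1/3
[5] O move#2: -1:+1/4*, -3:+1/2
[4] X move#3: -1:-1/3*, -3:-1/1
[3] O move#4: -1:+1/2*, -3:+1/0
[2] X move#5: -1:-1/1*
[1] O move#6: -1:+1/0*
[0] end (terminal -1, X#7); searched 6 to 6
if X skipped the turn, O would face:
~ [6] O move#1: -1:-1/5*, -3:-1/3
~ [5] X move#2: -1:+1/4*, -3:+1/2
~ [4] O move#3: -1:-1/3*, -3:-1/1
~ [3] X move#4: -1:+1/2*, -3:+1/0
~ [2] O move#5: -1:-1/1*
~ [1] X move#6: -1:+1/0*
~ [0] end (terminal -1, O#7); searched 6 to 6
compare (X): move=-1 vs pass=+1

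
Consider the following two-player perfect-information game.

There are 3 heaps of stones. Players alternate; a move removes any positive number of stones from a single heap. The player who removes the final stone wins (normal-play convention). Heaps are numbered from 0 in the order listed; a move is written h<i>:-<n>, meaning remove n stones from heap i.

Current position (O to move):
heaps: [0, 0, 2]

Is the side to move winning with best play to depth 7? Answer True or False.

p1 O@[(0,0,2)]: h2:-1[(0,0,1)]-1 h2:-2[(0,0,0)]+1*
p2 X@[(0,0,0)] terminal -1; root [(0,0,2)] d7

O winning at [(0,0,2)]: True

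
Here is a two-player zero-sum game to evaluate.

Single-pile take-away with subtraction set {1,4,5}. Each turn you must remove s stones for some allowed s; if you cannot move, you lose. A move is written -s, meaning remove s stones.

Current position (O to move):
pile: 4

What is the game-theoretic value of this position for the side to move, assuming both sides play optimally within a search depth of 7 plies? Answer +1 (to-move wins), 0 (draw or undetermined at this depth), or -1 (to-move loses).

p1 O@[4]: -1[3]-1 -4[0]+1*
p2 X@[0] terminal -1; root [4] d7

value(4, O) = +1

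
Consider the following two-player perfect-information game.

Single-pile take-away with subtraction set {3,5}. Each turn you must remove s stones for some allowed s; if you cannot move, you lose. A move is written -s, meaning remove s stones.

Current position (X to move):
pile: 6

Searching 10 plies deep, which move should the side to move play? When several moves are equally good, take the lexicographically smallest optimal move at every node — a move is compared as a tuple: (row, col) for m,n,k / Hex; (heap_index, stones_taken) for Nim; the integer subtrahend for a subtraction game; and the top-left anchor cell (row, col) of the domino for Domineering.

X's best at [6]: -5

[6] X move#1: -3:-1/3, -5:+1/1*
[1] end (terminal -1, O#2); searched 6 to 10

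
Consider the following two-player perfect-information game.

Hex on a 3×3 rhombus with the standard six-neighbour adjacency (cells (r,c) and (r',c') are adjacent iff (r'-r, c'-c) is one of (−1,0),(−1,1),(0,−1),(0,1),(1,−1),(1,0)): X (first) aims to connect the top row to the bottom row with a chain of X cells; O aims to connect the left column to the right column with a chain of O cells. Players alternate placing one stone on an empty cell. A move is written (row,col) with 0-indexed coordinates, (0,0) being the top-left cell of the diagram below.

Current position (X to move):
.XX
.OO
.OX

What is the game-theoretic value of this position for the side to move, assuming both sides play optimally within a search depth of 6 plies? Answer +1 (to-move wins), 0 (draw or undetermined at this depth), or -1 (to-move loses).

value(.XX/.OO/.OX, X) = -1

[.XX/.OO/.OX] X move#1: (0,0):-1/XXX/.OO/.OX*, (1,0):-1/.XX/XOO/.OX, (2,0):-1/.XX/.OO/XOX
[XXX/.OO/.OX] O move#2: (1,0):+1/XXX/OOO/.OX*, (2,0):+1/XXX/.OO/OOX
[XXX/OOO/.OX] end (terminal -1, X#3); searched .XX/.OO/.OX to 6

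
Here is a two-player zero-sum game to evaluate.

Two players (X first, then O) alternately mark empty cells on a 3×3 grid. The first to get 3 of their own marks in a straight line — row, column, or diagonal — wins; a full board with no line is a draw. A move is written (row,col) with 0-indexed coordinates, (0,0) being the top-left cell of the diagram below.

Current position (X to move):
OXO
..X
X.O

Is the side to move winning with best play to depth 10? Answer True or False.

X winning at [OXO/..X/X.O]: True

ply 1, X at OXO/..X/X.O | (1,0)=-1→OXO/X.X/X.O; (1,1)=+1→OXO/.XX/X.O*; (2,1)=-1→OXO/..X/XXO
ply 2, O at OXO/.XX/X.O | (1,0)=-1→OXO/OXX/X.O*; (2,1)=-1→OXO/.XX/XOO
ply 3, X at OXO/OXX/X.O | (2,1)=+1→OXO/OXX/XXO*
ply 4: OXO/OXX/XXO is terminal -1 (O); from OXO/..X/X.O depth 10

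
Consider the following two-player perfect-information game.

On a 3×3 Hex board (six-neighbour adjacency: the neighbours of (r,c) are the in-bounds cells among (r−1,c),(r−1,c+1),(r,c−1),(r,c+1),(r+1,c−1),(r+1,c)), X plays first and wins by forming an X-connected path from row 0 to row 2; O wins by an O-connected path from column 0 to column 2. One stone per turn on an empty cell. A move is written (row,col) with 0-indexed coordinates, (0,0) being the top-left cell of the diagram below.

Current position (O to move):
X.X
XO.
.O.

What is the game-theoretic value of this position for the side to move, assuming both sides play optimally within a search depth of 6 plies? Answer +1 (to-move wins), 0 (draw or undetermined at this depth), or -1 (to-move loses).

ply 1, O at X.X/XO./.O. | (0,1)=-1→XOX/XO./.O.; (1,2)=-1→X.X/XOO/.O.; (2,0)=+1→X.X/XO./OO.*; (2,2)=-1→X.X/XO./.OO
ply 2, X at X.X/XO./OO. | (0,1)=-1→XXX/XO./OO.*; (1,2)=-1→X.X/XOX/OO.; (2,2)=-1→X.X/XO./OOX
ply 3, O at XXX/XO./OO. | (1,2)=+1→XXX/XOO/OO.*; (2,2)=+1→XXX/XO./OOO
ply 4: XXX/XOO/OO. is terminal -1 (X); from X.X/XO./.O. depth 6

value(X.X/XO./.O., O) = +1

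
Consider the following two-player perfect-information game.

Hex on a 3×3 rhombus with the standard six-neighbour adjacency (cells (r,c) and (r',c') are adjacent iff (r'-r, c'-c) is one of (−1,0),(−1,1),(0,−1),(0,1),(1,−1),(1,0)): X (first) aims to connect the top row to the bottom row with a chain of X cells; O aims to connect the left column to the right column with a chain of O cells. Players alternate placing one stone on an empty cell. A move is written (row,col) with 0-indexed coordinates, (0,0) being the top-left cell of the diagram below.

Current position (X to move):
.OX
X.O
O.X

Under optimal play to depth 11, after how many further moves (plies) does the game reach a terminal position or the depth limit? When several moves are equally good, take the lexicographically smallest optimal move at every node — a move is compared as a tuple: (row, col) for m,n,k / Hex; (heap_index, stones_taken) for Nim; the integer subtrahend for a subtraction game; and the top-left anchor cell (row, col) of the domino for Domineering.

[.OX/X.O/O.X] X move#1: (0,0):-1/XOX/X.O/O.X*, (1,1):-1/.OX/XXO/O.X, (2,1):-1/.OX/X.O/OXX
[XOX/X.O/O.X] O move#2: (1,1):+1/XOX/XOO/O.X*, (2,1):+1/XOX/X.O/OOX
[XOX/XOO/O.X] end (terminal -1, X#3); searched .OX/X.O/O.X to 11

PV length from [.OX/X.O/O.X]: 2 plies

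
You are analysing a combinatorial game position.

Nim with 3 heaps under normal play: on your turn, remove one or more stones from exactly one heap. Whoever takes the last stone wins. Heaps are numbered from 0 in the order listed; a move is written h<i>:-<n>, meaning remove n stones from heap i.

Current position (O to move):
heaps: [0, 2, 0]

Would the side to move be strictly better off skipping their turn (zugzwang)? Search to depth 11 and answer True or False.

p1 O@[(0,2,0)]: h1:-1[(0,1,0)]-1 h1:-2[(0,0,0)]+1*
p2 X@[(0,0,0)] terminal -1; root [(0,2,0)] d11
if O skipped the turn, X would face:
~ p1 X@[(0,2,0)]: h1:-1[(0,1,0)]-1 h1:-2[(0,0,0)]+1*
~ p2 O@[(0,0,0)] terminal -1; root [(0,2,0)] d11
compare (O): move=+1 vs pass=-1

zugzwang((0,2,0), O) = False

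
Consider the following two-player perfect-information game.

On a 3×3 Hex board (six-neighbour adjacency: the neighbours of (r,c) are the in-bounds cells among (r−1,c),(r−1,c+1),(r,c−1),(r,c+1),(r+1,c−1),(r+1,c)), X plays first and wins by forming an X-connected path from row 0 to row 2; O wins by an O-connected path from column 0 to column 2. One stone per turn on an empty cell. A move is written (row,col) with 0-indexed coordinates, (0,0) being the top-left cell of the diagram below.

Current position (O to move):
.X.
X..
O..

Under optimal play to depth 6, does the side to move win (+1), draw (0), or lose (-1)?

value(.X./X../O.., O) = +1

ply 1, O at .X./X../O.. | (0,0)=-1→OX./X../O..; (0,2)=+1→.XO/X../O..*; (1,1)=+1→.X./XO./O..; (1,2)=+1→.X./X.O/O..; (2,1)=+1→.X./X../OO.; (2,2)=+1→.X./X../O.O
ply 2, X at .XO/X../O.. | (0,0)=-1→XXO/X../O..*; (1,1)=-1→.XO/XX./O..; (1,2)=-1→.XO/X.X/O..; (2,1)=-1→.XO/X../OX.; (2,2)=-1→.XO/X../O.X
ply 3, O at XXO/X../O.. | (1,1)=+1→XXO/XO./O..*; (1,2)=+1→XXO/X.O/O..; (2,1)=+1→XXO/X../OO.; (2,2)=+1→XXO/X../O.O
ply 4: XXO/XO./O.. is terminal -1 (X); from .X./X../O.. depth 6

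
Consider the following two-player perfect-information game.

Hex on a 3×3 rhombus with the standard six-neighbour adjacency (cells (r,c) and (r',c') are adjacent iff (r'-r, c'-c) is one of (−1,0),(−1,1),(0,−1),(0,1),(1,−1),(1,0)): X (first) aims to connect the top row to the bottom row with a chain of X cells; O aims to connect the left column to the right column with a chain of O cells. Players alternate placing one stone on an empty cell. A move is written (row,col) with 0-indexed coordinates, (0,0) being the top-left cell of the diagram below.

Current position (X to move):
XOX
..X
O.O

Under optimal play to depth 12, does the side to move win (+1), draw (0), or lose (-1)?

value(XOX/..X/O.O, X) = +1

[XOX/..X/O.O] X move#1: (1,0):-1/XOX/X.X/O.O, (1,1):-1/XOX/.XX/O.O, (2,1):+1/XOX/..X/OXO*
[XOX/..X/OXO] end (terminal -1, O#2); searched XOX/..X/O.O to 12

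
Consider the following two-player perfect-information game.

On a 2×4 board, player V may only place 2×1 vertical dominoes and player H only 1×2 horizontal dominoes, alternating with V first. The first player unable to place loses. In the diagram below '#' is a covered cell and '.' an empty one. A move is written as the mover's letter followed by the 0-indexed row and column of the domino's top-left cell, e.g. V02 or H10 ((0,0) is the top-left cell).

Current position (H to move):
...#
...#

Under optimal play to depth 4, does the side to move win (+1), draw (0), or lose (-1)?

value(...#/...#, H) = +1

p1 H@[...#/...#]: H00[##.#/...#]+1* H01[.###/...#]+1 H10[...#/##.#]+1 H11[...#/.###]+1
p2 V@[##.#/...#]: V02[####/..##]-1*
p3 H@[####/..##]: H10[####/####]+1*
p4 V@[####/####] terminal -1; root [...#/...#] d4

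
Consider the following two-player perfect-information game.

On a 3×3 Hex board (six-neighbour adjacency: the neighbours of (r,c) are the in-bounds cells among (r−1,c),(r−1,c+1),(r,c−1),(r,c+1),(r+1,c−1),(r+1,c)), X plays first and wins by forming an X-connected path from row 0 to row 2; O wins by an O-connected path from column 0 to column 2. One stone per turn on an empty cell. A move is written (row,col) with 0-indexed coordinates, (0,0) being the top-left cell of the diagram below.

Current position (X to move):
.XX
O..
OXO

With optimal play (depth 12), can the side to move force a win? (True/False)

ply 1, X at .XX/O../OXO | (0,0)=+1→XXX/O../OXO*; (1,1)=+1→.XX/OX./OXO; (1,2)=+1→.XX/O.X/OXO
ply 2, O at XXX/O../OXO | (1,1)=-1→XXX/OO./OXO*; (1,2)=-1→XXX/O.O/OXO
ply 3, X at XXX/OO./OXO | (1,2)=+1→XXX/OOX/OXO*
ply 4: XXX/OOX/OXO is terminal -1 (O); from .XX/O../OXO depth 12

X winning at [.XX/O../OXO]: True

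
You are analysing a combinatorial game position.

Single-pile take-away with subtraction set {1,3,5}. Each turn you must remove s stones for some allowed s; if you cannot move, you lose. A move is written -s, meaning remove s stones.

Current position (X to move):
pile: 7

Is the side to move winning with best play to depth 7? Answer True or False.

ply 1, X at 7 | -1=+1→6*; -3=+1→4; -5=+1→2
ply 2, O at 6 | -1=-1→5*; -3=-1→3; -5=-1→1
ply 3, X at 5 | -1=+1→4*; -3=+1→2; -5=+1→0
ply 4, O at 4 | -1=-1→3*; -3=-1→1
ply 5, X at 3 | -1=+1→2*; -3=+1→0
ply 6, O at 2 | -1=-1→1*
ply 7, X at 1 | -1=+1→0*
ply 8: 0 is terminal -1 (O); from 7 depth 7

X winning at [7]: True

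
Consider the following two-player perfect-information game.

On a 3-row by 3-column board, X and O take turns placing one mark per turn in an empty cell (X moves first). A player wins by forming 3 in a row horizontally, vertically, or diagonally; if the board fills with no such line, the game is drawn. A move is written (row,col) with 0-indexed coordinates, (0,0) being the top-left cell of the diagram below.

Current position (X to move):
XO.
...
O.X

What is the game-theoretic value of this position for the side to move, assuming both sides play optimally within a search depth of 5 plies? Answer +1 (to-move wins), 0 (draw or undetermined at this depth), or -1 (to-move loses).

value(XO./.../O.X, X) = +1

[XO./.../O.X] X move#1: (0,2):+1/XOX/.../O.X*, (1,0):-1/XO./X../O.X, (1,1):+1/XO./.X./O.X, (1,2):+1/XO./..X/O.X, (2,1):+0/XO./.../OXX
[XOX/.../O.X] O move#2: (1,0):-1/XOX/O../O.X*, (1,1):-1/XOX/.O./O.X, (1,2):-1/XOX/..O/O.X, (2,1):-1/XOX/.../OOX
[XOX/O../O.X] X move#3: (1,1):+1/XOX/OX./O.X*, (1,2):+1/XOX/O.X/O.X, (2,1):+1/XOX/O../OXX
[XOX/OX./O.X] end (terminal -1, O#4); searched XO./.../O.X to 5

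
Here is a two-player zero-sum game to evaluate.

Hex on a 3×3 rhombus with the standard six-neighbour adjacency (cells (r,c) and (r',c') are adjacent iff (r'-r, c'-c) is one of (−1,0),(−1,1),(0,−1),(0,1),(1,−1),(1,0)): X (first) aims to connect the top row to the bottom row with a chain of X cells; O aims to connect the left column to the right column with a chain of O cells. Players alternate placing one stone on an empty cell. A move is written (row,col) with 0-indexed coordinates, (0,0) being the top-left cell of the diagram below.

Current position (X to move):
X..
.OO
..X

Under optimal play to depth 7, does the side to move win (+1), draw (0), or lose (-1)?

value(X../.OO/..X, X) = -1

ply 1, X at X../.OO/..X | (0,1)=-1→XX./.OO/..X*; (0,2)=-1→X.X/.OO/..X; (1,0)=-1→X../XOO/..X; (2,0)=-1→X../.OO/X.X; (2,1)=-1→X../.OO/.XX
ply 2, O at XX./.OO/..X | (0,2)=+1→XXO/.OO/..X*; (1,0)=+1→XX./OOO/..X; (2,0)=+1→XX./.OO/O.X; (2,1)=+1→XX./.OO/.OX
ply 3, X at XXO/.OO/..X | (1,0)=-1→XXO/XOO/..X*; (2,0)=-1→XXO/.OO/X.X; (2,1)=-1→XXO/.OO/.XX
ply 4, O at XXO/XOO/..X | (2,0)=+1→XXO/XOO/O.X*; (2,1)=-1→XXO/XOO/.OX
ply 5: XXO/XOO/O.X is terminal -1 (X); from X../.OO/..X depth 7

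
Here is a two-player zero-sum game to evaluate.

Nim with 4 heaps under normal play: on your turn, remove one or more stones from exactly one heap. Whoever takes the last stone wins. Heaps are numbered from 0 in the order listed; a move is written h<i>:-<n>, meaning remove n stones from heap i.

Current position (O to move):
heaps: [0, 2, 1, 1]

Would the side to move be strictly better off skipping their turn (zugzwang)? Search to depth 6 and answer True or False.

zugzwang((0,2,1,1), O) = False

[(0,2,1,1)] O move#1: h1:-1:-1/(0,1,1,1), h1:-2:+1/(0,0,1,1)*, h2:-1:-1/(0,2,0,1), h3:-1:-1/(0,2,1,0)
[(0,0,1,1)] X move#2: h2:-1:-1/(0,0,0,1)*, h3:-1:-1/(0,0,1,0)
[(0,0,0,1)] O move#3: h3:-1:+1/(0,0,0,0)*
[(0,0,0,0)] end (terminal -1, X#4); searched (0,2,1,1) to 6
if O skipped the turn, X would face:
~ [(0,2,1,1)] X move#1: h1:-1:-1/(0,1,1,1), h1:-2:+1/(0,0,1,1)*, h2:-1:-1/(0,2,0,1), h3:-1:-1/(0,2,1,0)
~ [(0,0,1,1)] O move#2: h2:-1:-1/(0,0,0,1)*, h3:-1:-1/(0,0,1,0)
~ [(0,0,0,1)] X move#3: h3:-1:+1/(0,0,0,0)*
~ [(0,0,0,0)] end (terminal -1, O#4); searched (0,2,1,1) to 6
compare (O): move=+1 vs pass=-1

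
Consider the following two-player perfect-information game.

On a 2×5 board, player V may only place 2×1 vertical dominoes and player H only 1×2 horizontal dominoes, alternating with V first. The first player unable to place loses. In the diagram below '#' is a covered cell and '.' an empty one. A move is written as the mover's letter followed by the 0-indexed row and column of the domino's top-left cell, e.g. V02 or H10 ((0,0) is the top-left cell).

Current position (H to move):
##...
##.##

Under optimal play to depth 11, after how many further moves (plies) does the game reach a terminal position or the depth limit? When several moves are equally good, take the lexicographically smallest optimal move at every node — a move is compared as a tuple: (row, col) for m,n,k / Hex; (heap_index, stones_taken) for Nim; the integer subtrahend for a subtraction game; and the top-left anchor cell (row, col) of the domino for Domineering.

p1 H@[##.../##.##]: H02[####./##.##]+1* H03[##.##/##.##]-1
p2 V@[####./##.##] terminal -1; root [##.../##.##] d11

PV length from [##.../##.##]: 1 ply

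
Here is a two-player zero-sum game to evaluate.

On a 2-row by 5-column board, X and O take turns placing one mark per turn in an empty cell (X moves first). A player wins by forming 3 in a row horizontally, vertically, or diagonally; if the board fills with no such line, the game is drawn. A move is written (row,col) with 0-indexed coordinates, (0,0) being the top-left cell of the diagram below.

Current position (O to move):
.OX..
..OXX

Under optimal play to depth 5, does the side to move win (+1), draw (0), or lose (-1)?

value(.OX../..OXX, O) = 0

p1 O@[.OX../..OXX]: (0,0)[OOX../..OXX]+0* (0,3)[.OXO./..OXX]+0 (0,4)[.OX.O/..OXX]+0 (1,0)[.OX../O.OXX]+0 (1,1)[.OX../.OOXX]+0
p2 X@[OOX../..OXX]: (0,3)[OOXX./..OXX]+0* (0,4)[OOX.X/..OXX]+0 (1,0)[OOX../X.OXX]+0 (1,1)[OOX../.XOXX]+0
p3 O@[OOXX./..OXX]: (0,4)[OOXXO/..OXX]+0* (1,0)[OOXX./O.OXX]-1 (1,1)[OOXX./.OOXX]-1
p4 X@[OOXXO/..OXX]: (1,0)[OOXXO/X.OXX]+0* (1,1)[OOXXO/.XOXX]+0
p5 O@[OOXXO/X.OXX]: (1,1)[OOXXO/XOOXX]+0*
p6 X@[OOXXO/XOOXX] terminal +0; root [.OX../..OXX] d5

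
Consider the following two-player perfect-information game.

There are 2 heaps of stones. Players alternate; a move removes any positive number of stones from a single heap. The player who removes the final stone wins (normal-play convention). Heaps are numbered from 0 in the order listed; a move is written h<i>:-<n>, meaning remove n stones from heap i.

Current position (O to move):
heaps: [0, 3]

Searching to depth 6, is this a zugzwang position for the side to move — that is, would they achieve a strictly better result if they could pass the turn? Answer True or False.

p1 O@[(0,3)]: h1:-1[(0,2)]-1 h1:-2[(0,1)]-1 h1:-3[(0,0)]+1*
p2 X@[(0,0)] terminal -1; root [(0,3)] d6
if O skipped the turn, X would face:
~ p1 X@[(0,3)]: h1:-1[(0,2)]-1 h1:-2[(0,1)]-1 h1:-3[(0,0)]+1*
~ p2 O@[(0,0)] terminal -1; root [(0,3)] d6
compare (O): move=+1 vs pass=-1

zugzwang((0,3), O) = False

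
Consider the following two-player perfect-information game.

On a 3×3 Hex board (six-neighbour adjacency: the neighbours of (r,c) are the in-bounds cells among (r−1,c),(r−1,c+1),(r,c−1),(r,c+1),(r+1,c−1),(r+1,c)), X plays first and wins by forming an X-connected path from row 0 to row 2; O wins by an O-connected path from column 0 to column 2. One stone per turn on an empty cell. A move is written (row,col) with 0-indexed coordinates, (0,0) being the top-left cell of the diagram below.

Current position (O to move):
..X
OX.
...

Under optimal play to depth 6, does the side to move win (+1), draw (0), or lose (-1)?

value(..X/OX./..., O) = -1

p1 O@[..X/OX./...]: (0,0)[O.X/OX./...]-1* (0,1)[.OX/OX./...]-1 (1,2)[..X/OXO/...]-1 (2,0)[..X/OX./O..]-1 (2,1)[..X/OX./.O.]-1 (2,2)[..X/OX./..O]-1
p2 X@[O.X/OX./...]: (0,1)[OXX/OX./...]+1* (1,2)[O.X/OXX/...]+1 (2,0)[O.X/OX./X..]+1 (2,1)[O.X/OX./.X.]+1 (2,2)[O.X/OX./..X]+1
p3 O@[OXX/OX./...]: (1,2)[OXX/OXO/...]-1* (2,0)[OXX/OX./O..]-1 (2,1)[OXX/OX./.O.]-1 (2,2)[OXX/OX./..O]-1
p4 X@[OXX/OXO/...]: (2,0)[OXX/OXO/X..]+1* (2,1)[OXX/OXO/.X.]+1 (2,2)[OXX/OXO/..X]+1
p5 O@[OXX/OXO/X..] terminal -1; root [..X/OX./...] d6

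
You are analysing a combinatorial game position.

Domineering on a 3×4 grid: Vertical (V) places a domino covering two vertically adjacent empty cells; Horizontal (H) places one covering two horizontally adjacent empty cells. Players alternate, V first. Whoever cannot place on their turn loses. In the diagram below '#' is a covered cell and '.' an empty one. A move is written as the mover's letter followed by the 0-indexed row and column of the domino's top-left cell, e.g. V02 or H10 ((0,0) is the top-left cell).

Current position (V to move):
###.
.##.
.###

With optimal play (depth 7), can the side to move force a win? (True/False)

V winning at [###./.##./.###]: True

p1 V@[###./.##./.###]: V03[####/.###/.###]+1* V10[###./###./####]+1
p2 H@[####/.###/.###] terminal -1; root [###./.##./.###] d7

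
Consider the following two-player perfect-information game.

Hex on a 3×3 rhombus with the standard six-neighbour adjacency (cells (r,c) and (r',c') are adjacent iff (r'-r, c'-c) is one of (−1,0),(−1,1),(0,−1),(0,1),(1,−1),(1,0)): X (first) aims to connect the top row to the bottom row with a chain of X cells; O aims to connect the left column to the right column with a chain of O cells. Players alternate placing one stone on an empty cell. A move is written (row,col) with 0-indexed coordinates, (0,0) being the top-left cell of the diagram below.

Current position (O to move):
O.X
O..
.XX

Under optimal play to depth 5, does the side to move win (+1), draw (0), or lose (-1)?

[O.X/O../.XX] O move#1: (0,1):-1/OOX/O../.XX*, (1,1):-1/O.X/OO./.XX, (1,2):-1/O.X/O.O/.XX, (2,0):-1/O.X/O../OXX
[OOX/O../.XX] X move#2: (1,1):+1/OOX/OX./.XX*, (1,2):+1/OOX/O.X/.XX, (2,0):+1/OOX/O../XXX
[OOX/OX./.XX] end (terminal -1, O#3); searched O.X/O../.XX to 5

value(O.X/O../.XX, O) = -1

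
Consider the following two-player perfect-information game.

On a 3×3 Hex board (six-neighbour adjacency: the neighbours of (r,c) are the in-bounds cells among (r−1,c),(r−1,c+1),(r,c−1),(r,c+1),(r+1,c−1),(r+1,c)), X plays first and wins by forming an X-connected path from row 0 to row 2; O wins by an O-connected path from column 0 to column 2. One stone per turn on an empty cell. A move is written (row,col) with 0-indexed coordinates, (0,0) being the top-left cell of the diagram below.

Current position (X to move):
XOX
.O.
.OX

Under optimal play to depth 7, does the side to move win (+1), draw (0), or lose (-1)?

[XOX/.O./.OX] X move#1: (1,0):+1/XOX/XO./.OX*, (1,2):+1/XOX/.OX/.OX, (2,0):+1/XOX/.O./XOX
[XOX/XO./.OX] O move#2: (1,2):-1/XOX/XOO/.OX*, (2,0):-1/XOX/XO./OOX
[XOX/XOO/.OX] X move#3: (2,0):+1/XOX/XOO/XOX*
[XOX/XOO/XOX] end (terminal -1, O#4); searched XOX/.O./.OX to 7

value(XOX/.O./.OX, X) = +1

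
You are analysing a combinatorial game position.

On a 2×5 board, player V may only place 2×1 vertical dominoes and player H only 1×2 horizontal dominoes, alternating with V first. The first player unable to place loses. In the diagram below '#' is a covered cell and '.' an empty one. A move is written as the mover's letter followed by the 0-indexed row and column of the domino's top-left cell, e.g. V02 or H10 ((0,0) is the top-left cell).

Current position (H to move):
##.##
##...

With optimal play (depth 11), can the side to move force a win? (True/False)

ply 1, H at ##.##/##... | H12=+1→##.##/####.*; H13=-1→##.##/##.##
ply 2: ##.##/####. is terminal -1 (V); from ##.##/##... depth 11

H winning at [##.##/##...]: True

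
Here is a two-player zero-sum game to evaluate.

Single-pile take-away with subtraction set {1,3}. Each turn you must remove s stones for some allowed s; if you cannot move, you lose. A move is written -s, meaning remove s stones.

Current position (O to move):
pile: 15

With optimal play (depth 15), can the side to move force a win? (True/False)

O winning at [15]: True

p1 O@[15]: -1[14]+1* -3[12]+1
p2 X@[14]: -1[13]-1* -3[11]-1
p3 O@[13]: -1[12]+1* -3[10]+1
p4 X@[12]: -1[11]-1* -3[9]-1
p5 O@[11]: -1[10]+1* -3[8]+1
p6 X@[10]: -1[9]-1* -3[7]-1
p7 O@[9]: -1[8]+1* -3[6]+1
p8 X@[8]: -1[7]-1* -3[5]-1
p9 O@[7]: -1[6]+1* -3[4]+1
p10 X@[6]: -1[5]-1* -3[3]-1
p11 O@[5]: -1[4]+1* -3[2]+1
p12 X@[4]: -1[3]-1* -3[1]-1
p13 O@[3]: -1[2]+1* -3[0]+1
p14 X@[2]: -1[1]-1*
p15 O@[1]: -1[0]+1*
p16 X@[0] terminal -1; root [15] d15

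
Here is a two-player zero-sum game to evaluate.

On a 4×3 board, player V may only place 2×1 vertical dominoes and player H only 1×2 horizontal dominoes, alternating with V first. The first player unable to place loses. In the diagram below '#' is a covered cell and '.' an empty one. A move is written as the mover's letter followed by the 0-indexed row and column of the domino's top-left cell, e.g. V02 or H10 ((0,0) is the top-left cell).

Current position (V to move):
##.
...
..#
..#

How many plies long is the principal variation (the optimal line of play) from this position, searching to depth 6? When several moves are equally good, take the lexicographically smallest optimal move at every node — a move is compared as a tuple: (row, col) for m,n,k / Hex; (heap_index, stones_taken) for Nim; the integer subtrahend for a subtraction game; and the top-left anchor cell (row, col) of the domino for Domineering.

ply 1, V at ##./.../..#/..# | V02=-1→###/..#/..#/..#; V10=+1→##./#../#.#/..#*; V11=+1→##./.#./.##/..#; V20=+1→##./.../#.#/#.#; V21=+1→##./.../.##/.##
ply 2, H at ##./#../#.#/..# | H11=-1→##./###/#.#/..#*; H30=-1→##./#../#.#/###
ply 3, V at ##./###/#.#/..# | V21=+1→##./###/###/.##*
ply 4: ##./###/###/.## is terminal -1 (H); from ##./.../..#/..# depth 6

PV length from [##./.../..#/..#]: 3 plies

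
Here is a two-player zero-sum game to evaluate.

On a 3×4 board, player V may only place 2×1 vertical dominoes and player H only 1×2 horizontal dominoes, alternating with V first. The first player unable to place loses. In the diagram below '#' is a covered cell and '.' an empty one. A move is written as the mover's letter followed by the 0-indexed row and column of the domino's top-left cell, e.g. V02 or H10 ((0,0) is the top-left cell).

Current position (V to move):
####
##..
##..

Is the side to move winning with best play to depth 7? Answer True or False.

V winning at [####/##../##..]: True

[####/##../##..] V move#1: V12:+1/####/###./###.*, V13:+1/####/##.#/##.#
[####/###./###.] end (terminal -1, H#2); searched ####/##../##.. to 7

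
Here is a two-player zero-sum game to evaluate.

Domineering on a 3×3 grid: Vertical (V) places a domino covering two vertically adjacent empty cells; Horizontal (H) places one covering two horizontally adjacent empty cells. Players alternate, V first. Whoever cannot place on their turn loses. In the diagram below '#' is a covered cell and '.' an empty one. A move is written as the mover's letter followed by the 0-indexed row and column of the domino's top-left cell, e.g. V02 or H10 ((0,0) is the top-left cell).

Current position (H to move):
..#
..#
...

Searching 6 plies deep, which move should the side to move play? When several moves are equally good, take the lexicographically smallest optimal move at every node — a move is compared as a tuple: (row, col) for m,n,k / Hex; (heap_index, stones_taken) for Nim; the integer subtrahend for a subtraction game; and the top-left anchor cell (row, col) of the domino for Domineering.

[..#/..#/...] H move#1: H00:-1/###/..#/..., H10:+1/..#/###/...*, H20:-1/..#/..#/##., H21:-1/..#/..#/.##
[..#/###/...] end (terminal -1, V#2); searched ..#/..#/... to 6

H's best at [..#/..#/...]: H10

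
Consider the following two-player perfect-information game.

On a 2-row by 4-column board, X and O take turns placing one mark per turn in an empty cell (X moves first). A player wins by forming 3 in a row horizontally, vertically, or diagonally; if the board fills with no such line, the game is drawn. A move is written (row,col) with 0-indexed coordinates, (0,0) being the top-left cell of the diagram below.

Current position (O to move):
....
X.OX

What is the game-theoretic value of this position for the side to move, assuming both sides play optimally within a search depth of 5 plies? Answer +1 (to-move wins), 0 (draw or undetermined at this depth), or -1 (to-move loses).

value(..../X.OX, O) = 0

ply 1, O at ..../X.OX | (0,0)=+0→O.../X.OX*; (0,1)=+0→.O../X.OX; (0,2)=+0→..O./X.OX; (0,3)=+0→...O/X.OX; (1,1)=+0→..../XOOX
ply 2, X at O.../X.OX | (0,1)=+0→OX../X.OX*; (0,2)=+0→O.X./X.OX; (0,3)=+0→O..X/X.OX; (1,1)=+0→O.../XXOX
ply 3, O at OX../X.OX | (0,2)=+0→OXO./X.OX*; (0,3)=+0→OX.O/X.OX; (1,1)=+0→OX../XOOX
ply 4, X at OXO./X.OX | (0,3)=+0→OXOX/X.OX*; (1,1)=+0→OXO./XXOX
ply 5, O at OXOX/X.OX | (1,1)=+0→OXOX/XOOX*
ply 6: OXOX/XOOX is terminal +0 (X); from ..../X.OX depth 5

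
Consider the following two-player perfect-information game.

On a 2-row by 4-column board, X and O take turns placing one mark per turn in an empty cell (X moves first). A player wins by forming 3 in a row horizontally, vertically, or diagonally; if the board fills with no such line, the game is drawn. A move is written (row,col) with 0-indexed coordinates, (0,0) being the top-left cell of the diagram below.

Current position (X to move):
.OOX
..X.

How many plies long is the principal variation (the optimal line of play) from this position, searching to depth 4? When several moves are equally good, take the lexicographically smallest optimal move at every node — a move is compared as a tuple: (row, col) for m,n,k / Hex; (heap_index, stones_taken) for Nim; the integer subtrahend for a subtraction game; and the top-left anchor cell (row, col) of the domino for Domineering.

p1 X@[.OOX/..X.]: (0,0)[XOOX/..X.]+0* (1,0)[.OOX/X.X.]-1 (1,1)[.OOX/.XX.]-1 (1,3)[.OOX/..XX]-1
p2 O@[XOOX/..X.]: (1,0)[XOOX/O.X.]+0* (1,1)[XOOX/.OX.]+0 (1,3)[XOOX/..XO]+0
p3 X@[XOOX/O.X.]: (1,1)[XOOX/OXX.]+0* (1,3)[XOOX/O.XX]+0
p4 O@[XOOX/OXX.]: (1,3)[XOOX/OXXO]+0*
p5 X@[XOOX/OXXO] terminal +0; root [.OOX/..X.] d4

PV length from [.OOX/..X.]: 4 plies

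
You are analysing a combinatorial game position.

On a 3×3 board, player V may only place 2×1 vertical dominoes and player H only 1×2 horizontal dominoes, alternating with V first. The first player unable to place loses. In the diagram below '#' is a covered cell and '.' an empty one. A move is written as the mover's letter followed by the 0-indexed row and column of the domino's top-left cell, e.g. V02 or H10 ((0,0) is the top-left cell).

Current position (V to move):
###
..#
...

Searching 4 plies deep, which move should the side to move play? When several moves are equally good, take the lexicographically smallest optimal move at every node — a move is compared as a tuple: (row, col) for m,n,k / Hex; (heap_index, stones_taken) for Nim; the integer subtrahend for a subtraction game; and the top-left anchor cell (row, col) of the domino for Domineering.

ply 1, V at ###/..#/... | V10=-1→###/#.#/#..; V11=+1→###/.##/.#.*
ply 2: ###/.##/.#. is terminal -1 (H); from ###/..#/... depth 4

V's best at [###/..#/...]: V11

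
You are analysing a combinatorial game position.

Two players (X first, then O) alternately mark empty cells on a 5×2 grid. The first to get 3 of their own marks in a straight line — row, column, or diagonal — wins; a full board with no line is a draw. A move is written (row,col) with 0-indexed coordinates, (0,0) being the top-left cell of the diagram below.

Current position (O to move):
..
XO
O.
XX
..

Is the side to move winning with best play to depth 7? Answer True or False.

[../XO/O./XX/..] O move#1: (0,0):+0/O./XO/O./XX/..*, (0,1):+0/.O/XO/O./XX/.., (2,1):+0/../XO/OO/XX/.., (4,0):+0/../XO/O./XX/O., (4,1):+0/../XO/O./XX/.O
[O./XO/O./XX/..] X move#2: (0,1):+0/OX/XO/O./XX/..*, (2,1):+0/O./XO/OX/XX/.., (4,0):+0/O./XO/O./XX/X., (4,1):+0/O./XO/O./XX/.X
[OX/XO/O./XX/..] O move#3: (2,1):+0/OX/XO/OO/XX/..*, (4,0):+0/OX/XO/O./XX/O., (4,1):+0/OX/XO/O./XX/.O
[OX/XO/OO/XX/..] X move#4: (4,0):+0/OX/XO/OO/XX/X.*, (4,1):+0/OX/XO/OO/XX/.X
[OX/XO/OO/XX/X.] O move#5: (4,1):+0/OX/XO/OO/XX/XO*
[OX/XO/OO/XX/XO] end (terminal +0, X#6); searched ../XO/O./XX/.. to 7

O winning at [../XO/O./XX/..]: False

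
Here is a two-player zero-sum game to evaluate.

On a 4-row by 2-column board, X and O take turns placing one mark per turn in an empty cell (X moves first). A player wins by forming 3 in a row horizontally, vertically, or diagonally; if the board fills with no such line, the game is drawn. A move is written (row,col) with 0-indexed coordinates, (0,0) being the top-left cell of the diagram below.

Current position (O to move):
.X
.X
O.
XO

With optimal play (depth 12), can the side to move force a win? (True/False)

[.X/.X/O./XO] O move#1: (0,0):-1/OX/.X/O./XO, (1,0):-1/.X/OX/O./XO, (2,1):+0/.X/.X/OO/XO*
[.X/.X/OO/XO] X move#2: (0,0):+0/XX/.X/OO/XO*, (1,0):+0/.X/XX/OO/XO
[XX/.X/OO/XO] O move#3: (1,0):+0/XX/OX/OO/XO*
[XX/OX/OO/XO] end (terminal +0, X#4); searched .X/.X/O./XO to 12

O winning at [.X/.X/O./XO]: False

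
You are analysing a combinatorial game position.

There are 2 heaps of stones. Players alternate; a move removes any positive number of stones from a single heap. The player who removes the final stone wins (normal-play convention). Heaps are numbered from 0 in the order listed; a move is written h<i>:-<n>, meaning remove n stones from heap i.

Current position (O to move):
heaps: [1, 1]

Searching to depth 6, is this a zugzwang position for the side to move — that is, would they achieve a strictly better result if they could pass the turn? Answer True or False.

zugzwang((1,1), O) = True

p1 O@[(1,1)]: h0:-1[(0,1)]-1* h1:-1[(1,0)]-1
p2 X@[(0,1)]: h1:-1[(0,0)]+1*
p3 O@[(0,0)] terminal -1; root [(1,1)] d6
pass branch (X moves first from the same position):
  | p1 X@[(1,1)]: h0:-1[(0,1)]-1* h1:-1[(1,0)]-1
  | p2 O@[(0,1)]: h1:-1[(0,0)]+1*
  | p3 X@[(0,0)] terminal -1; root [(1,1)] d6
O moving scores -1; O passing scores +1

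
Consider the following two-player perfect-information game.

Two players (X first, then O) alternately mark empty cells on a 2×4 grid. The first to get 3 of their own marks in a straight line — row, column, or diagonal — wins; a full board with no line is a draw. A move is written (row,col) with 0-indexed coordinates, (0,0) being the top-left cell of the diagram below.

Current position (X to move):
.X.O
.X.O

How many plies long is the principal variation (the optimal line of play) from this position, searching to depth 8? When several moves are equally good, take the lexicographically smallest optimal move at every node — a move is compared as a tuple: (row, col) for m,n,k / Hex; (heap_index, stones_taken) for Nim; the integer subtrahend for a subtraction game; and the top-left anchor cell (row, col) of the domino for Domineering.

PV length from [.X.O/.X.O]: 4 plies

ply 1, X at .X.O/.X.O | (0,0)=+0→XX.O/.X.O*; (0,2)=+0→.XXO/.X.O; (1,0)=+0→.X.O/XX.O; (1,2)=+0→.X.O/.XXO
ply 2, O at XX.O/.X.O | (0,2)=+0→XXOO/.X.O*; (1,0)=-1→XX.O/OX.O; (1,2)=-1→XX.O/.XOO
ply 3, X at XXOO/.X.O | (1,0)=+0→XXOO/XX.O*; (1,2)=+0→XXOO/.XXO
ply 4, O at XXOO/XX.O | (1,2)=+0→XXOO/XXOO*
ply 5: XXOO/XXOO is terminal +0 (X); from .X.O/.X.O depth 8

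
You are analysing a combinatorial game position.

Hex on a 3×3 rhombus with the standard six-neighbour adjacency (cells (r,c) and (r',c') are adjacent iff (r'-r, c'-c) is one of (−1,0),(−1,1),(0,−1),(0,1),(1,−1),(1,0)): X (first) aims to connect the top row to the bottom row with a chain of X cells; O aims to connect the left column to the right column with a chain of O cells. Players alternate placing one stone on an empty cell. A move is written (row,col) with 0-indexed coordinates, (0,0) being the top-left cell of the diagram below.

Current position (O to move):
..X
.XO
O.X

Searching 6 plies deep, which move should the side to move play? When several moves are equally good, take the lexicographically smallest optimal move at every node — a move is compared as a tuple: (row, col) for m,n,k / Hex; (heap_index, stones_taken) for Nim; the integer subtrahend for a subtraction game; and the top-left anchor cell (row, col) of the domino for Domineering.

[..X/.XO/O.X] O move#1: (0,0):-1/O.X/.XO/O.X, (0,1):-1/.OX/.XO/O.X, (1,0):-1/..X/OXO/O.X, (2,1):+1/..X/.XO/OOX*
[..X/.XO/OOX] end (terminal -1, X#2); searched ..X/.XO/O.X to 6

O's best at [..X/.XO/O.X]: (2,1)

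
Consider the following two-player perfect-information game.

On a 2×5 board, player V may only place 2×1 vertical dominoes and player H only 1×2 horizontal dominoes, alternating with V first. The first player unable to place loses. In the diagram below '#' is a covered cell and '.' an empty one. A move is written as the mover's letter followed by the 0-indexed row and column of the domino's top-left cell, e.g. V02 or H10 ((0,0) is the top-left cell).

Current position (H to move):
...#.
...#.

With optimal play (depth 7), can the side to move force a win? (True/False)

[...#./...#.] H move#1: H00:-1/##.#./...#.*, H01:-1/.###./...#., H10:-1/...#./##.#., H11:-1/...#./.###.
[##.#./...#.] V move#2: V02:+1/####./..##.*, V04:-1/##.##/...##
[####./..##.] H move#3: H10:-1/####./####.*
[####./####.] V move#4: V04:+1/#####/#####*
[#####/#####] end (terminal -1, H#5); searched ...#./...#. to 7

H winning at [...#./...#.]: False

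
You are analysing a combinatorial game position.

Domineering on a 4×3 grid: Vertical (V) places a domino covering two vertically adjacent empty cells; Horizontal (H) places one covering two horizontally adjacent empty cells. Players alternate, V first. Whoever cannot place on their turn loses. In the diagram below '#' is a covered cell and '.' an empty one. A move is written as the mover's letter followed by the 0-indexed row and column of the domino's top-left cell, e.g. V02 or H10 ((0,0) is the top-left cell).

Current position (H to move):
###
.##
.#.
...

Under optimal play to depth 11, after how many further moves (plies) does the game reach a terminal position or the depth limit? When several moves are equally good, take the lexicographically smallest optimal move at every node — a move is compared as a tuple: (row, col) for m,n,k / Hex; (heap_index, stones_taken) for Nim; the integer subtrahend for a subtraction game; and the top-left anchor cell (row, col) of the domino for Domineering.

ply 1, H at ###/.##/.#./... | H30=-1→###/.##/.#./##.*; H31=-1→###/.##/.#./.##
ply 2, V at ###/.##/.#./##. | V10=+1→###/###/##./##.*; V22=+1→###/.##/.##/###
ply 3: ###/###/##./##. is terminal -1 (H); from ###/.##/.#./... depth 11

PV length from [###/.##/.#./...]: 2 plies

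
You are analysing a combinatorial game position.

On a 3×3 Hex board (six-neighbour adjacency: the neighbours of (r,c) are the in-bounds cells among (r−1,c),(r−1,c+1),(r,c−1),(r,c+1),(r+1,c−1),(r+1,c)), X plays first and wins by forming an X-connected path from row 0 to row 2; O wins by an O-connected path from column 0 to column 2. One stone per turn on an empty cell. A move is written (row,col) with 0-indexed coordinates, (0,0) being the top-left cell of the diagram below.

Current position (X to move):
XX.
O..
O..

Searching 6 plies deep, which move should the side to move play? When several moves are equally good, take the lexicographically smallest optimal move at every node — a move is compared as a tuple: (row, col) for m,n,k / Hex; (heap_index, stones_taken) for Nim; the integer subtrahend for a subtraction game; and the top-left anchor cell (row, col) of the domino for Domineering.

X's best at [XX./O../O..]: (1,2)

p1 X@[XX./O../O..]: (0,2)[XXX/O../O..]-1 (1,1)[XX./OX./O..]-1 (1,2)[XX./O.X/O..]+1* (2,1)[XX./O../OX.]-1 (2,2)[XX./O../O.X]-1
p2 O@[XX./O.X/O..]: (0,2)[XXO/O.X/O..]-1* (1,1)[XX./OOX/O..]-1 (2,1)[XX./O.X/OO.]-1 (2,2)[XX./O.X/O.O]-1
p3 X@[XXO/O.X/O..]: (1,1)[XXO/OXX/O..]+1* (2,1)[XXO/O.X/OX.]-1 (2,2)[XXO/O.X/O.X]-1
p4 O@[XXO/OXX/O..]: (2,1)[XXO/OXX/OO.]-1* (2,2)[XXO/OXX/O.O]-1
p5 X@[XXO/OXX/OO.]: (2,2)[XXO/OXX/OOX]+1*
p6 O@[XXO/OXX/OOX] terminal -1; root [XX./O../O..] d6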